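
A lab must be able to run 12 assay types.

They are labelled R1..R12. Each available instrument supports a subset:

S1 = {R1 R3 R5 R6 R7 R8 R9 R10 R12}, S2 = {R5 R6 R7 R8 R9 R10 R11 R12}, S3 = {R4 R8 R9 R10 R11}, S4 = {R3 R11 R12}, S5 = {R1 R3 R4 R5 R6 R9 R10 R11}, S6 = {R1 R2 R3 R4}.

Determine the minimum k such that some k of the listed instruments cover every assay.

2

S2 and S6 together: S2 ∪ S6 = {R1, R2, R3, R4, R5, R6, R7, R8, R9, R10, R11, R12} — every assay is covered.
No single instrument has all 12 assays (the largest, S1, has 9), so 2 is optimal.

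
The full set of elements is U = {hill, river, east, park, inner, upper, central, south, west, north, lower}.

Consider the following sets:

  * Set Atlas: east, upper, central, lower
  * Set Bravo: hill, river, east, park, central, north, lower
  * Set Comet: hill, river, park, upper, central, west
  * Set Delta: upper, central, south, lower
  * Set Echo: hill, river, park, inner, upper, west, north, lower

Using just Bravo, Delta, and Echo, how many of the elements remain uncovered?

0

Union of Bravo, Delta, Echo = {hill, river, east, park, inner, upper, central, south, west, north, lower} — that's every element, so 0 are uncovered.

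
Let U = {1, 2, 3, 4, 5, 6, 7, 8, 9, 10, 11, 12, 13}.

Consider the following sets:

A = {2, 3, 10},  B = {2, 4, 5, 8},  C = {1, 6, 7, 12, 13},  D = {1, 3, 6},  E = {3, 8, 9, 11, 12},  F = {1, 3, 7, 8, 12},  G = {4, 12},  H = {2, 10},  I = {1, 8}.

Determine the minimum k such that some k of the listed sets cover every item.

Take {A, B, C, E}. Their union is {1, 2, 3, 4, 5, 6, 7, 8, 9, 10, 11, 12, 13}, which is all 13 items.
No 3 of the 9 sets cover everything (all 84 combinations miss at least one item), so 4 is optimal.

4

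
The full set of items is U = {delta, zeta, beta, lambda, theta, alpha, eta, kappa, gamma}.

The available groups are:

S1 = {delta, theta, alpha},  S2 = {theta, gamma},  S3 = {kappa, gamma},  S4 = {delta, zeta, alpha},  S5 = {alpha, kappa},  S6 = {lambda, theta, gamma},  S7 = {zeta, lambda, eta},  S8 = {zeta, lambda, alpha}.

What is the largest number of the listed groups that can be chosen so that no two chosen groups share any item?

S2, S5, S7 are pairwise disjoint (S2={theta,gamma}; S5={alpha,kappa}; S7={zeta,lambda,eta}).
Every remaining group overlaps one of these, and no 4 of the listed groups are pairwise disjoint, so 3 is the maximum.

3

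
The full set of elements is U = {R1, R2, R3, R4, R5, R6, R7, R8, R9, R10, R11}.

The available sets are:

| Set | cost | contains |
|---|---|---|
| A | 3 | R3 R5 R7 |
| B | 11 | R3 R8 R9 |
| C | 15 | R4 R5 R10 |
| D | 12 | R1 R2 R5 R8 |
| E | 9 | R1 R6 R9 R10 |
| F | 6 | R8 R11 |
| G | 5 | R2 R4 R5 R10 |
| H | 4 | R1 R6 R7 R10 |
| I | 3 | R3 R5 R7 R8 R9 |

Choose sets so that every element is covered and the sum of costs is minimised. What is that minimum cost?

18

F, G, H, I together cover every element (F ∪ G ∪ H ∪ I = {R1, R2, R3, R4, R5, R6, R7, R8, R9, R10, R11}); total cost 6 + 5 + 4 + 3 = 18.
No covering selection has total cost below 18.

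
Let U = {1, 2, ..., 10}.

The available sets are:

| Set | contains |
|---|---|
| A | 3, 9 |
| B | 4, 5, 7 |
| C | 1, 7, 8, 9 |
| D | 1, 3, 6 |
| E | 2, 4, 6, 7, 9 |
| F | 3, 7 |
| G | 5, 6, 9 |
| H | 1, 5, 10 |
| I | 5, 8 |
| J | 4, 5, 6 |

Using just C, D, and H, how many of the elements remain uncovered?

Union of C, D, H = {1, 3, 5, 6, 7, 8, 9, 10}.
Not covered: 2, 4 — 2 elements.

2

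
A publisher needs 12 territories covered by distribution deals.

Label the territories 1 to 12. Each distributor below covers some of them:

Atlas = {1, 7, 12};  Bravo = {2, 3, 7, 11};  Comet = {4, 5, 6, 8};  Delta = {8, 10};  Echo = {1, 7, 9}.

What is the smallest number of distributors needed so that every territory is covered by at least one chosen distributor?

5

Atlas and Bravo and Comet and Delta and Echo together: Atlas ∪ Bravo ∪ Comet ∪ Delta ∪ Echo = {1, 2, 3, 4, 5, 6, 7, 8, 9, 10, 11, 12} — every territory is covered.
No 4 of the 5 distributors cover everything (all 5 combinations miss at least one territory), so 5 is optimal.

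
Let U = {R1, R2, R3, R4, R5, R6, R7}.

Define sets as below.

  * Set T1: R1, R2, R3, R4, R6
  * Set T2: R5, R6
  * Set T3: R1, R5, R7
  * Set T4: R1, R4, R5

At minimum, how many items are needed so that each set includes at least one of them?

2

H = {R1, R6} meets every set (each contains at least one member of H), and |H| = 2.
No single item lies in every set, so at least 2 are needed and 2 is optimal.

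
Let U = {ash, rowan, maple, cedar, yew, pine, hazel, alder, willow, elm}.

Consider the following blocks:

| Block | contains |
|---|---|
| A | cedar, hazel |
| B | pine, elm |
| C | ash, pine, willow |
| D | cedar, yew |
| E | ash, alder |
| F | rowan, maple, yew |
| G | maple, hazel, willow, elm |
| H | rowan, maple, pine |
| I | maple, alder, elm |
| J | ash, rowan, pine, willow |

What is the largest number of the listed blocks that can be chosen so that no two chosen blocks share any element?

4

A, B, E, F are pairwise disjoint (A={cedar,hazel}; B={pine,elm}; E={ash,alder}; F={rowan,maple,yew}).
Every remaining block overlaps one of these, and no 5 of the listed blocks are pairwise disjoint, so 4 is the maximum.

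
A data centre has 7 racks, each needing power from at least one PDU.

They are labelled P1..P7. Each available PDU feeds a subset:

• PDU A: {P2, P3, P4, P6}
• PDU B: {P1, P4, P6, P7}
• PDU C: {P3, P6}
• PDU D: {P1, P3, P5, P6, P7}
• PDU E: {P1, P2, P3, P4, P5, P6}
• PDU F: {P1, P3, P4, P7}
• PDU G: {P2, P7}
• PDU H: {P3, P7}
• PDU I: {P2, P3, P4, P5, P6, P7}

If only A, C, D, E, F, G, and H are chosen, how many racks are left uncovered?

0

Union of A, C, D, E, F, G, H = {P1, P2, P3, P4, P5, P6, P7} — that's every rack, so 0 are uncovered.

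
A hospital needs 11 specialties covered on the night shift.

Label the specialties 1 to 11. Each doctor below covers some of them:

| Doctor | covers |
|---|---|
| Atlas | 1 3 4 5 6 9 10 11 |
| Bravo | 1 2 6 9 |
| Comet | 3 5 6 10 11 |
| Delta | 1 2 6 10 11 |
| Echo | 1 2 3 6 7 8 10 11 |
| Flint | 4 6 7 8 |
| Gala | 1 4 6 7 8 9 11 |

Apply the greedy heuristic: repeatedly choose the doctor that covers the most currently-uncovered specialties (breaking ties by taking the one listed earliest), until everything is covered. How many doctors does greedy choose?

Greedy: pick Atlas (covers 8 new) → pick Echo (covers 3 new). Total picks: 2.

2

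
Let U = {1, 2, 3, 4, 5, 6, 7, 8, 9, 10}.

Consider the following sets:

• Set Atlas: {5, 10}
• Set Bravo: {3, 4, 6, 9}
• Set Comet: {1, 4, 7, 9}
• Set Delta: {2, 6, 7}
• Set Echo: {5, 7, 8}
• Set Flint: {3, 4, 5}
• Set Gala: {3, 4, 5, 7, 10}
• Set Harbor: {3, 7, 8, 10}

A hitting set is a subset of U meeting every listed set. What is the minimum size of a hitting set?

The 3 items {3, 7, 10} hit every set.
No choice of 2 items meets every set, so 3 is the minimum.

3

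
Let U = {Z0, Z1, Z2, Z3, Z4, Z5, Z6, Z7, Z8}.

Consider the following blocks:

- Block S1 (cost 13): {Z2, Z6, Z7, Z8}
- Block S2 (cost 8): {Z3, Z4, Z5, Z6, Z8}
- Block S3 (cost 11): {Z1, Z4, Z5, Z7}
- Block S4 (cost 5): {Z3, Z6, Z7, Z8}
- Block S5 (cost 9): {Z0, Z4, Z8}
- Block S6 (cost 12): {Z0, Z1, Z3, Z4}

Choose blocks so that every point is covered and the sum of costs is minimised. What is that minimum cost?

S1, S2, S6 together cover every point (S1 ∪ S2 ∪ S6 = {Z0, Z1, Z2, Z3, Z4, Z5, Z6, Z7, Z8}); total cost 13 + 8 + 12 = 33.
The greedy pick S4, S3, S5, S1 costs 38; no covering selection beats 33.

33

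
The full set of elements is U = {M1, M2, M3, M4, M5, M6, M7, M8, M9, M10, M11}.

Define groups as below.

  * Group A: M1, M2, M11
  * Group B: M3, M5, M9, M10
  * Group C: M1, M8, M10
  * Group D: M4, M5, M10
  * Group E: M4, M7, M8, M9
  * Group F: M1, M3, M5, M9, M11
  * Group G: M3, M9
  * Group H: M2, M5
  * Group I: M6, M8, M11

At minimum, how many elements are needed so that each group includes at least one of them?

T = {M2, M8, M9, M10} meets every group (each contains at least one member of T), and |T| = 4.
No choice of 3 elements meets every group, so 4 is the minimum.

4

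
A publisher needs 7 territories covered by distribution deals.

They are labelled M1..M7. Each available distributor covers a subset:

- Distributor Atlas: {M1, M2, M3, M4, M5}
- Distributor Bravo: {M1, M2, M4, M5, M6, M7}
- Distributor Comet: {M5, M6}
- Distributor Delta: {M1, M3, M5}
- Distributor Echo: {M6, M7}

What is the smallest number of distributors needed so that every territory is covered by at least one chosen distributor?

2

Atlas and Echo together: Atlas ∪ Echo = {M1, M2, M3, M4, M5, M6, M7} — every territory is covered.
No single distributor has all 7 territories (the largest, Bravo, has 6), so 2 is optimal.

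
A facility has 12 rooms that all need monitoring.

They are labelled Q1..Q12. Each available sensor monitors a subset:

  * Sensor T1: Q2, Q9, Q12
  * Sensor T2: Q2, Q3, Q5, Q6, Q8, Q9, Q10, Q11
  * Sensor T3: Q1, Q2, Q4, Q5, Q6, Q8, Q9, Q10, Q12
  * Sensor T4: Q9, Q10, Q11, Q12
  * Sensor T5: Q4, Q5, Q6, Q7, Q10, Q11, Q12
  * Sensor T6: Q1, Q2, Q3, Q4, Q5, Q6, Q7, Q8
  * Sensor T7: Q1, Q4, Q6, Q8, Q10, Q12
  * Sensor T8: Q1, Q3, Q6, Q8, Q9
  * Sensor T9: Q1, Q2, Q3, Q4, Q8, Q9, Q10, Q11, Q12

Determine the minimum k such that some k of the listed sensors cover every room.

T4 and T6 together: T4 ∪ T6 = {Q1, Q2, Q3, Q4, Q5, Q6, Q7, Q8, Q9, Q10, Q11, Q12} — every room is covered.
No single sensor has all 12 rooms (the largest, T3, has 9), so 2 is optimal.

2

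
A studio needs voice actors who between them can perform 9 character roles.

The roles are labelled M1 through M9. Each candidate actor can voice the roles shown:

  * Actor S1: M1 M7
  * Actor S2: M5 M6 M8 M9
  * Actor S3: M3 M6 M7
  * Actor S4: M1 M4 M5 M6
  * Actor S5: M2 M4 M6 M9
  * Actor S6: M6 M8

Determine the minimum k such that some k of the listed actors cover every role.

4

Take {S3, S4, S5, S6}. Their union is {M1, M2, M3, M4, M5, M6, M7, M8, M9}, which is all 9 roles.
Only S5 contains M2, so S5 is forced; the remaining 5 roles need at least 3 more actors (each remaining actor adds at most 2) — so at least 4 actors are needed, and 4 is optimal.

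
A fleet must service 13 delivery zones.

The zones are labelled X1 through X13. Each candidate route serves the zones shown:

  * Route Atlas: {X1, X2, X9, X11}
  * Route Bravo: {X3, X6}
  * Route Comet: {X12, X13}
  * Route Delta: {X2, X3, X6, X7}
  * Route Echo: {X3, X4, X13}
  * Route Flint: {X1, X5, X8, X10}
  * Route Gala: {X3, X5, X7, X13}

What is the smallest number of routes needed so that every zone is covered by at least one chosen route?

Atlas and Comet and Delta and Echo and Flint together: Atlas ∪ Comet ∪ Delta ∪ Echo ∪ Flint = {X1, X2, X3, X4, X5, X6, X7, X8, X9, X10, X11, X12, X13} — every zone is covered.
No 4 of the 7 routes cover everything (all 35 combinations miss at least one zone), so 5 is optimal.

5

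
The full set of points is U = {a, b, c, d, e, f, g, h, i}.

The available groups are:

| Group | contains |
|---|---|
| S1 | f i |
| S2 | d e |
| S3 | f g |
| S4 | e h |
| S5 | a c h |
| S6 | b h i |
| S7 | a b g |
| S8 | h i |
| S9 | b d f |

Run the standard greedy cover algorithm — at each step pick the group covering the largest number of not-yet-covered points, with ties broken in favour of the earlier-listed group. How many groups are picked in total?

5

Greedy: pick S5 (covers 3 new) → pick S9 (covers 3 new) → pick S1 (covers 1 new) → pick S2 (covers 1 new) → pick S3 (covers 1 new). Total picks: 5.
(The true minimum cover uses only 4 groups, so greedy is not optimal here.)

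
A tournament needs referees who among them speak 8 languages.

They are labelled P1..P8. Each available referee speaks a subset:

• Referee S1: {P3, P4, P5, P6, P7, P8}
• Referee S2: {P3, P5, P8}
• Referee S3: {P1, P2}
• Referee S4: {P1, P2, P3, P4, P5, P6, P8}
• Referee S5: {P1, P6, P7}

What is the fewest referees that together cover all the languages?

2

S1 and S4 together: S1 ∪ S4 = {P1, P2, P3, P4, P5, P6, P7, P8} — every language is covered.
No single referee has all 8 languages (the largest, S4, has 7), so 2 is optimal.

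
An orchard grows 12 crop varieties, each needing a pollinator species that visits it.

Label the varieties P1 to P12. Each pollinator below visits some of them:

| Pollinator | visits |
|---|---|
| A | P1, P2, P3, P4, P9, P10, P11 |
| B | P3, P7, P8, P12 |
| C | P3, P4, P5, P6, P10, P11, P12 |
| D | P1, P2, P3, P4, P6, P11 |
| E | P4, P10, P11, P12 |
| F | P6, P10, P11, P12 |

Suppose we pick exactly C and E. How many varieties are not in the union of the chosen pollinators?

Union of C, E = {P3, P4, P5, P6, P10, P11, P12}.
Not covered: P1, P2, P7, P8, P9 — 5 varieties.

5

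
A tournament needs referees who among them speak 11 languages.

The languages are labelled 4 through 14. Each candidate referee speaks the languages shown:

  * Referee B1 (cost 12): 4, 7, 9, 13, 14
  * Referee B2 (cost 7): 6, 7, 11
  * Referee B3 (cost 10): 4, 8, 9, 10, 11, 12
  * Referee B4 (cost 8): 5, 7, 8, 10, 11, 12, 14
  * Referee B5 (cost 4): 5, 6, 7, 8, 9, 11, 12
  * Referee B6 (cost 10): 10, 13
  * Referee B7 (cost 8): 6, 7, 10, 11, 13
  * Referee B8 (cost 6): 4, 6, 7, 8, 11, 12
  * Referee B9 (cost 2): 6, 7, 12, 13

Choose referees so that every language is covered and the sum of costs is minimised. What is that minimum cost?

B3, B4, B9 together cover every language (B3 ∪ B4 ∪ B9 = {4, 5, 6, 7, 8, 9, 10, 11, 12, 13, 14}); total cost 10 + 8 + 2 = 20.
No covering selection has total cost below 20.

20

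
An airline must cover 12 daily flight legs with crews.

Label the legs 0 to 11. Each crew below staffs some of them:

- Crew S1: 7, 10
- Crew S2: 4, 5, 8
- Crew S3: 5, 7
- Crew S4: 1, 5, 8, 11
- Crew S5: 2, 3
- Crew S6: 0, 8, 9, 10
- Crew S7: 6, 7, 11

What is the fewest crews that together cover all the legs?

S2 and S4 and S5 and S6 and S7 together: S2 ∪ S4 ∪ S5 ∪ S6 ∪ S7 = {0, 1, 2, 3, 4, 5, 6, 7, 8, 9, 10, 11} — every leg is covered.
No 4 of the 7 crews cover everything (all 35 combinations miss at least one leg), so 5 is optimal.

5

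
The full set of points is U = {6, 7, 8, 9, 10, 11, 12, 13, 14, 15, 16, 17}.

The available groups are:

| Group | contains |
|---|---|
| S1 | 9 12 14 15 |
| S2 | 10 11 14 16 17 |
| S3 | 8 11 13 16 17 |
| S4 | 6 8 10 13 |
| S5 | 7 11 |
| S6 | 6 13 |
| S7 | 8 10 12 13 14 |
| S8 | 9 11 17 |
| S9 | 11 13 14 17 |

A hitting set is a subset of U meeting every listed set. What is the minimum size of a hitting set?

3

Take H = {11, 12, 13}. Each listed group contains at least one of these, so H is a hitting set of size 3.
The groups S1, S4, S5 are pairwise disjoint, so any hitting set needs a separate point for each — at least 3. Hence 3 is optimal.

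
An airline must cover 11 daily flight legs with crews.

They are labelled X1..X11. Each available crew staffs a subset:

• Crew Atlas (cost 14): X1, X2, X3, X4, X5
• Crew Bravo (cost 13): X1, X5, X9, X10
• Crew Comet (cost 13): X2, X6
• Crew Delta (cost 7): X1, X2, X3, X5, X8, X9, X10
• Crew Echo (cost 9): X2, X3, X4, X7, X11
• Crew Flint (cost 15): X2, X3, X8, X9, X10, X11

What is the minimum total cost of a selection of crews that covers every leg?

29

Comet, Delta, Echo together cover every leg (Comet ∪ Delta ∪ Echo = {X1, X2, X3, X4, X5, X6, X7, X8, X9, X10, X11}); total cost 13 + 7 + 9 = 29.
No covering selection has total cost below 29.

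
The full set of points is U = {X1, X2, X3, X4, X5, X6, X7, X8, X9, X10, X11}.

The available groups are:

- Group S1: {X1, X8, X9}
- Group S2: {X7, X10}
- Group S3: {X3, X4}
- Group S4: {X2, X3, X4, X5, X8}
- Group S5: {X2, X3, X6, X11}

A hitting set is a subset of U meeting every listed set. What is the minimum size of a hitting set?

The 3 points {X3, X8, X10} hit every group.
The groups S1, S2, S3 are pairwise disjoint, so any hitting set needs a separate point for each — at least 3. Hence 3 is optimal.

3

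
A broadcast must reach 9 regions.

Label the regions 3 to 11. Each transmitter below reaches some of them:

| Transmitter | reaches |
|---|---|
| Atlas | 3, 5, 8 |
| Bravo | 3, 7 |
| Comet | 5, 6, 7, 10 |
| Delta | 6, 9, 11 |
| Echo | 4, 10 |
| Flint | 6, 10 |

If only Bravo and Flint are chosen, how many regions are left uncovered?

Union of Bravo, Flint = {3, 6, 7, 10}.
Not covered: 4, 5, 8, 9, 11 — 5 regions.

5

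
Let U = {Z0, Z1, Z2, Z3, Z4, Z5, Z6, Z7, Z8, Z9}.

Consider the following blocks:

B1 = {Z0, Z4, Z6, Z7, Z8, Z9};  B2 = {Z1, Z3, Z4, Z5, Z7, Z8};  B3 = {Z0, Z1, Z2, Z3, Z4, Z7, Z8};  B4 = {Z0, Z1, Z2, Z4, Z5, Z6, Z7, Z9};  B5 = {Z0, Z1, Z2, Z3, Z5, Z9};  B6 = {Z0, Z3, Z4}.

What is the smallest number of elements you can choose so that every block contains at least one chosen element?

2

H = {Z3, Z9} meets every block (each contains at least one member of H), and |H| = 2.
No single element lies in every block, so at least 2 are needed and 2 is optimal.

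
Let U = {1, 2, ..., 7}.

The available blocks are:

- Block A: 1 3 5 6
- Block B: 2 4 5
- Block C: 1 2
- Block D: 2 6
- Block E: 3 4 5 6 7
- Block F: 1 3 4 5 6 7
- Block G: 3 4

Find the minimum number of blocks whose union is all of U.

2

Take {C, F}. Their union is {1, 2, 3, 4, 5, 6, 7}, which is all 7 elements.
No single block has all 7 elements (the largest, F, has 6), so 2 is optimal.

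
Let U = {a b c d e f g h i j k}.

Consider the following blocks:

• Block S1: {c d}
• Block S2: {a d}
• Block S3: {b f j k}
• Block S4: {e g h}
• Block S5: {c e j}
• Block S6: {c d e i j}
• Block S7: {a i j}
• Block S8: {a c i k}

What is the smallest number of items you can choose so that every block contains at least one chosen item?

Take T = {a, c, g, k}. Each listed block contains at least one of these, so T is a hitting set of size 4.
No choice of 3 items meets every block, so 4 is the minimum.

4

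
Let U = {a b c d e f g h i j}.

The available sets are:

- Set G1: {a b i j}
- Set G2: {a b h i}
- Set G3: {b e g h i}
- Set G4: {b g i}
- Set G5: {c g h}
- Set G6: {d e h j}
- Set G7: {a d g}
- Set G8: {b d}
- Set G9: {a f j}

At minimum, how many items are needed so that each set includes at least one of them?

T = {a, d, g} meets every set (each contains at least one member of T), and |T| = 3.
The sets G5, G8, G9 are pairwise disjoint, so any hitting set needs a separate item for each — at least 3. Hence 3 is optimal.

3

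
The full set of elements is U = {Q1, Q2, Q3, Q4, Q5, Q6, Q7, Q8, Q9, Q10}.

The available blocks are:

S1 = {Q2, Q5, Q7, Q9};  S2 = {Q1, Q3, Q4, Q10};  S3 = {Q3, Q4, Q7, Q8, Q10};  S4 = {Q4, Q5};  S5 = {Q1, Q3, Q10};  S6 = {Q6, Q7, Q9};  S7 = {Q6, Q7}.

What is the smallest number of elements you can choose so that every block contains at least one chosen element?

Take H = {Q3, Q5, Q6}. Each listed block contains at least one of these, so H is a hitting set of size 3.
The blocks S4, S5, S6 are pairwise disjoint, so any hitting set needs a separate element for each — at least 3. Hence 3 is optimal.

3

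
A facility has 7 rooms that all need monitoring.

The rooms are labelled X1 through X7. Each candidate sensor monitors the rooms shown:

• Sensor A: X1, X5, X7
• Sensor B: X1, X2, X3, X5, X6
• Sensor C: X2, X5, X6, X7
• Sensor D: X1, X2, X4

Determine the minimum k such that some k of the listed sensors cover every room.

A and B and D together: A ∪ B ∪ D = {X1, X2, X3, X4, X5, X6, X7} — every room is covered.
Only B contains X3, so B is forced; the remaining 2 rooms need at least 2 more sensors (each remaining sensor adds at most 1) — so at least 3 sensors are needed, and 3 is optimal.

3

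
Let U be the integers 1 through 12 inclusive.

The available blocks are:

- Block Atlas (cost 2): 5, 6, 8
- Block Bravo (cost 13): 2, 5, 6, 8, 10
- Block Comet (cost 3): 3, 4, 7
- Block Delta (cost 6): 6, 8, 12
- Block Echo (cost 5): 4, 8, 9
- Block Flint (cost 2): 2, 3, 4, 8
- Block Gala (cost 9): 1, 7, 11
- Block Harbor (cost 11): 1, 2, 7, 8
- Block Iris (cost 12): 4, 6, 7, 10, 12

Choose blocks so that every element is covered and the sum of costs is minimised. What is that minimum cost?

Atlas, Echo, Flint, Gala, Iris together cover every element (Atlas ∪ Echo ∪ Flint ∪ Gala ∪ Iris = {1, 2, 3, 4, 5, 6, 7, 8, 9, 10, 11, 12}); total cost 2 + 5 + 2 + 9 + 12 = 30.
The greedy pick Flint, Atlas, Comet, Gala, Echo, Delta, Iris costs 39; no covering selection beats 30.

30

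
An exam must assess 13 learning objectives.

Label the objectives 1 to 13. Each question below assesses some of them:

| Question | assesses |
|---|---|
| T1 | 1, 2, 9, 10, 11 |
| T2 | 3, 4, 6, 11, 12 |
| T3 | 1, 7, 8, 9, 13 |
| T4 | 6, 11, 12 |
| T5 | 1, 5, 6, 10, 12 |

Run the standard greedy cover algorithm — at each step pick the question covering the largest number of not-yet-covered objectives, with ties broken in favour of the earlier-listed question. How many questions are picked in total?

4

Greedy: pick T1 (covers 5 new) → pick T2 (covers 4 new) → pick T3 (covers 3 new) → pick T5 (covers 1 new). Total picks: 4.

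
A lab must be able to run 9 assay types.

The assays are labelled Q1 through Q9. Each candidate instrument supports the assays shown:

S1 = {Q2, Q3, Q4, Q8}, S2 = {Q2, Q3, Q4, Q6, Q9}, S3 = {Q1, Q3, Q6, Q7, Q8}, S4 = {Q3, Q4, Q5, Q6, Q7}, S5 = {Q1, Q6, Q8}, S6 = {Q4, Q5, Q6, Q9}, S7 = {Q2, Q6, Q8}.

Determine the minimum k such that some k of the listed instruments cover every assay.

Take {S3, S6, S7}. Their union is {Q1, Q2, Q3, Q4, Q5, Q6, Q7, Q8, Q9}, which is all 9 assays.
No 2 of the 7 instruments cover everything (all 21 combinations miss at least one assay), so 3 is optimal.

3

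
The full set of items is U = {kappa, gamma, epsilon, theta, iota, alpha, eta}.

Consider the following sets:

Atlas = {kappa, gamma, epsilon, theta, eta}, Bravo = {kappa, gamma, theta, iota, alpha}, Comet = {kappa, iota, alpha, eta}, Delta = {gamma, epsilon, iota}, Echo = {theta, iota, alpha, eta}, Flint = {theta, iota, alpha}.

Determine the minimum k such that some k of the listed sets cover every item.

2

Atlas and Bravo together: Atlas ∪ Bravo = {kappa, gamma, epsilon, theta, iota, alpha, eta} — every item is covered.
No single set has all 7 items (the largest, Atlas, has 5), so 2 is optimal.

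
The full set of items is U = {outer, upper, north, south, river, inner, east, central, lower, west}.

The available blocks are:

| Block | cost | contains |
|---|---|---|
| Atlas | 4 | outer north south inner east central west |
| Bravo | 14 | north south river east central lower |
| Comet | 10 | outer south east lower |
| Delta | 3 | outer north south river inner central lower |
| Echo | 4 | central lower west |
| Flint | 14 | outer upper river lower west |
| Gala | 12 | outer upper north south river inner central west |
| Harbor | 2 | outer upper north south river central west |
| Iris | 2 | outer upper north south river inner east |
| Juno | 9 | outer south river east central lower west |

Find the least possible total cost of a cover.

6

Echo, Iris together cover every item (Echo ∪ Iris = {outer, upper, north, south, river, inner, east, central, lower, west}); total cost 4 + 2 = 6.
The greedy pick Harbor, Iris, Delta costs 7; no covering selection beats 6.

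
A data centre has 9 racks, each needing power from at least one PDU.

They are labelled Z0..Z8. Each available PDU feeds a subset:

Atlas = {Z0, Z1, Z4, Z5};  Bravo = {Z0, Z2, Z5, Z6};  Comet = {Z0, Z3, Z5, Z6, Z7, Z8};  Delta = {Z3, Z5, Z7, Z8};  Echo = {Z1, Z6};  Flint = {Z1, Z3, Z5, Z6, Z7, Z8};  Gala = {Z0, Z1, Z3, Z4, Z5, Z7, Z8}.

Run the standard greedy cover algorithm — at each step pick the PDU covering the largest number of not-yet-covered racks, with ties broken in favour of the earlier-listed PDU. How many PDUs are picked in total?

Greedy: pick Gala (covers 7 new) → pick Bravo (covers 2 new). Total picks: 2.

2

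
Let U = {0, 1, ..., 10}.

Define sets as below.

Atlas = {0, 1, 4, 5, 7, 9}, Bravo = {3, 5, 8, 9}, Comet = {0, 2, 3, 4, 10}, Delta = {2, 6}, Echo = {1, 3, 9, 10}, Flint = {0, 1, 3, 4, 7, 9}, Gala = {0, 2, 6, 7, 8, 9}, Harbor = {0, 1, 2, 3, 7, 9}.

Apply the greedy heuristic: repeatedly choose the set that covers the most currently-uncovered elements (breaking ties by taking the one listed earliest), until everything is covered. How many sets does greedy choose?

Greedy: pick Atlas (covers 6 new) → pick Comet (covers 3 new) → pick Gala (covers 2 new). Total picks: 3.

3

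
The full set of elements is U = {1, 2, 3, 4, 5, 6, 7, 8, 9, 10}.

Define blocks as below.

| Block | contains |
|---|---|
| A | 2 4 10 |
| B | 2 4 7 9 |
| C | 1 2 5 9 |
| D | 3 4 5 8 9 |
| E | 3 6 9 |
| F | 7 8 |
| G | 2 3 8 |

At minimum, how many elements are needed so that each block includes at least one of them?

3

H = {2, 8, 9} meets every block (each contains at least one member of H), and |H| = 3.
The blocks A, E, F are pairwise disjoint, so any hitting set needs a separate element for each — at least 3. Hence 3 is optimal.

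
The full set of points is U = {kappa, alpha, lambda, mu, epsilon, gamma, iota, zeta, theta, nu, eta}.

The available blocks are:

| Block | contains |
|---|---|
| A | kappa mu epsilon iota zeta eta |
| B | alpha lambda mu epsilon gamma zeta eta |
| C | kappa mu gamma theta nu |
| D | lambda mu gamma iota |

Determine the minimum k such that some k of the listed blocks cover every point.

3

A, B, and C cover everything between them: the union {kappa, alpha, lambda, mu, epsilon, gamma, iota, zeta, theta, nu, eta} is all of U.
Only B contains alpha, so B is forced; the remaining 4 points need at least 2 more blocks (each remaining block adds at most 3) — so at least 3 blocks are needed, and 3 is optimal.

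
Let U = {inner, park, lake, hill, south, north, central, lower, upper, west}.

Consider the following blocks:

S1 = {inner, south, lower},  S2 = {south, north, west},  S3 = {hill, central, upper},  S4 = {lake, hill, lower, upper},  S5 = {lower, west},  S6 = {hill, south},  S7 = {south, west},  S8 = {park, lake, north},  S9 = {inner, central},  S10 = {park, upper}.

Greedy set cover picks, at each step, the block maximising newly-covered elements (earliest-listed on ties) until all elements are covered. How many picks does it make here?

Greedy: pick S4 (covers 4 new) → pick S2 (covers 3 new) → pick S9 (covers 2 new) → pick S8 (covers 1 new). Total picks: 4.

4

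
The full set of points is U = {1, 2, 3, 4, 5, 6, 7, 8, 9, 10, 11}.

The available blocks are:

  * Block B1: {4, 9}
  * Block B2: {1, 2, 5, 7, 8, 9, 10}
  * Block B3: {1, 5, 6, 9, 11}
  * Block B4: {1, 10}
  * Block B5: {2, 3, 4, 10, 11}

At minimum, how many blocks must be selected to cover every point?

Take {B2, B3, B5}. Their union is {1, 2, 3, 4, 5, 6, 7, 8, 9, 10, 11}, which is all 11 points.
Only B5 contains 3, so B5 is forced; the remaining 6 points need at least 2 more blocks (each remaining block adds at most 5) — so at least 3 blocks are needed, and 3 is optimal.

3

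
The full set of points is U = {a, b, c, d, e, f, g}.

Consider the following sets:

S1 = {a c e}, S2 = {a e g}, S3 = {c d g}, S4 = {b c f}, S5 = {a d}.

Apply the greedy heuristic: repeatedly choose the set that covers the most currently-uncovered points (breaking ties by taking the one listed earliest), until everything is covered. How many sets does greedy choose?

3

Greedy: pick S1 (covers 3 new) → pick S3 (covers 2 new) → pick S4 (covers 2 new). Total picks: 3.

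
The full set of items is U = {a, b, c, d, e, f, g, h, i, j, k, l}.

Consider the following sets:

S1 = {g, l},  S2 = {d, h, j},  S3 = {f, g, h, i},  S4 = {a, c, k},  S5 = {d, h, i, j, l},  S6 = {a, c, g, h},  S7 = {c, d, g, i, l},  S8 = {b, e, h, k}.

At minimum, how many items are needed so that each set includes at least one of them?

3

Take T = {g, j, k}. Each listed set contains at least one of these, so T is a hitting set of size 3.
The sets S1, S2, S4 are pairwise disjoint, so any hitting set needs a separate item for each — at least 3. Hence 3 is optimal.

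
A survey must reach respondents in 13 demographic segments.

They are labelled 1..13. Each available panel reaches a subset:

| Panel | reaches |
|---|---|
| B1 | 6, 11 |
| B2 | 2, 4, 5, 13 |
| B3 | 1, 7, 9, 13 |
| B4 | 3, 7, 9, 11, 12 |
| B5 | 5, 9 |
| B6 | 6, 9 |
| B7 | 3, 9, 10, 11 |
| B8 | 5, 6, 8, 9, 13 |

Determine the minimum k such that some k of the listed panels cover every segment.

Take {B2, B3, B4, B7, B8}. Their union is {1, 2, 3, 4, 5, 6, 7, 8, 9, 10, 11, 12, 13}, which is all 13 segments.
No 4 of the 8 panels cover everything (all 70 combinations miss at least one segment), so 5 is optimal.

5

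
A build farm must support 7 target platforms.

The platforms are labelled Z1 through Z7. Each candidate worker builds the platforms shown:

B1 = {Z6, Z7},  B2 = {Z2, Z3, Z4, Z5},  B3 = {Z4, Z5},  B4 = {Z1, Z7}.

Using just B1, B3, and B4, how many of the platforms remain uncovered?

2

Union of B1, B3, B4 = {Z1, Z4, Z5, Z6, Z7}.
Not covered: Z2, Z3 — 2 platforms.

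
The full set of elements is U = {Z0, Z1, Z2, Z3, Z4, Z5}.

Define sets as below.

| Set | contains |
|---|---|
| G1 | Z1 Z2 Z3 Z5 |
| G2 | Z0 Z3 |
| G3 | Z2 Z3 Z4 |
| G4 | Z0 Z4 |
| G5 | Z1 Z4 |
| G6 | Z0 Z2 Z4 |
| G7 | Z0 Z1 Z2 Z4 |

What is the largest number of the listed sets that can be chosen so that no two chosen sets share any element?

2

G2, G5 are pairwise disjoint (G2={Z0,Z3}; G5={Z1,Z4}).
Every remaining set overlaps one of these, and no 3 of the listed sets are pairwise disjoint, so 2 is the maximum.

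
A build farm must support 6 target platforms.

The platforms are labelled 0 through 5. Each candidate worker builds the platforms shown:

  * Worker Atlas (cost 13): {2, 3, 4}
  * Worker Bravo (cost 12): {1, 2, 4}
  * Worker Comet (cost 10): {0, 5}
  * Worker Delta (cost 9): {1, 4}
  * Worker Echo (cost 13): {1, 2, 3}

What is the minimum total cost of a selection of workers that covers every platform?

32

Atlas, Comet, Delta together cover every platform (Atlas ∪ Comet ∪ Delta = {0, 1, 2, 3, 4, 5}); total cost 13 + 10 + 9 = 32.
The greedy pick Bravo, Comet, Atlas costs 35; no covering selection beats 32.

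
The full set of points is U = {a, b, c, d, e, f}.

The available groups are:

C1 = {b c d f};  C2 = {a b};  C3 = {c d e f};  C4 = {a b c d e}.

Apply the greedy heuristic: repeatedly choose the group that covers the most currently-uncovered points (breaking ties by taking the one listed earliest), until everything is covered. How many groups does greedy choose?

Greedy: pick C4 (covers 5 new) → pick C1 (covers 1 new). Total picks: 2.

2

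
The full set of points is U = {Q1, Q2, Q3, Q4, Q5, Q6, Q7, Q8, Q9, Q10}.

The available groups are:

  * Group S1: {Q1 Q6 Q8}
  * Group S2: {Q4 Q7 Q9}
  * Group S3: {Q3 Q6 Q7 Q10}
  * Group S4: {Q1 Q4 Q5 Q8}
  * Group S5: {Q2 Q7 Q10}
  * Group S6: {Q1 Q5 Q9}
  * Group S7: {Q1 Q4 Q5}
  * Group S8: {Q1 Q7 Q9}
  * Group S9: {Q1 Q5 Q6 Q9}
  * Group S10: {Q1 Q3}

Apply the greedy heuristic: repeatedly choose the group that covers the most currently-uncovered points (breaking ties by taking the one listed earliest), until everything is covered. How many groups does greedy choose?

Greedy: pick S3 (covers 4 new) → pick S4 (covers 4 new) → pick S2 (covers 1 new) → pick S5 (covers 1 new). Total picks: 4.

4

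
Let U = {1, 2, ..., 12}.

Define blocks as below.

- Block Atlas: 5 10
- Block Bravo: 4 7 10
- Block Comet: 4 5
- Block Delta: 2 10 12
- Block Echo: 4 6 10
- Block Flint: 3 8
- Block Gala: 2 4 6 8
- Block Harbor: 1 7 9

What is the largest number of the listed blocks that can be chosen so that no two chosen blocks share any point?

Comet, Delta, Flint, Harbor are pairwise disjoint (Comet={4,5}; Delta={2,10,12}; Flint={3,8}; Harbor={1,7,9}).
Every remaining block overlaps one of these, and no 5 of the listed blocks are pairwise disjoint, so 4 is the maximum.

4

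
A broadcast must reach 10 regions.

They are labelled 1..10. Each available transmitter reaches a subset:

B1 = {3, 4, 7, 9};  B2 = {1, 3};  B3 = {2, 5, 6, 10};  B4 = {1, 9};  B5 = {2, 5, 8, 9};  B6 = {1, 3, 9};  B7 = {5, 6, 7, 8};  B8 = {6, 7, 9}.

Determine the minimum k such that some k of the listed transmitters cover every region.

Take {B1, B3, B4, B7}. Their union is {1, 2, 3, 4, 5, 6, 7, 8, 9, 10}, which is all 10 regions.
No 3 of the 8 transmitters cover everything (all 56 combinations miss at least one region), so 4 is optimal.

4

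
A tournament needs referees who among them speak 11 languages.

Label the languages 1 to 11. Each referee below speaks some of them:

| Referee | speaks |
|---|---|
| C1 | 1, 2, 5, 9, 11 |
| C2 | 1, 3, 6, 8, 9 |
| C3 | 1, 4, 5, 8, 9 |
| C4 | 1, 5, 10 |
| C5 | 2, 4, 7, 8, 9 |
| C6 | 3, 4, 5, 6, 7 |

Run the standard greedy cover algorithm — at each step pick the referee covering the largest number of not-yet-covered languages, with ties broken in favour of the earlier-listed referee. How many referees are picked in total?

4

Greedy: pick C1 (covers 5 new) → pick C6 (covers 4 new) → pick C2 (covers 1 new) → pick C4 (covers 1 new). Total picks: 4.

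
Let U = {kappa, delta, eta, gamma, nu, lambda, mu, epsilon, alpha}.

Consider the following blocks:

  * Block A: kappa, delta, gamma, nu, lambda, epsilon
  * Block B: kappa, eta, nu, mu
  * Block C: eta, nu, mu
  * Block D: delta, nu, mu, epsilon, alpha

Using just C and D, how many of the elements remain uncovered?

3

Union of C, D = {delta, eta, nu, mu, epsilon, alpha}.
Not covered: kappa, gamma, lambda — 3 elements.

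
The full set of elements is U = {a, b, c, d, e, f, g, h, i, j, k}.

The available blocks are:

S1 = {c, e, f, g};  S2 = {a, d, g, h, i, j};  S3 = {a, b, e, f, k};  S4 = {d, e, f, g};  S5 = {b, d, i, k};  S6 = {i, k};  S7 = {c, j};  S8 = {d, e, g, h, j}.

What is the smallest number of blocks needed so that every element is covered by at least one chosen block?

3

Take {S2, S3, S7}. Their union is {a, b, c, d, e, f, g, h, i, j, k}, which is all 11 elements.
No 2 of the 8 blocks cover everything (all 28 combinations miss at least one element), so 3 is optimal.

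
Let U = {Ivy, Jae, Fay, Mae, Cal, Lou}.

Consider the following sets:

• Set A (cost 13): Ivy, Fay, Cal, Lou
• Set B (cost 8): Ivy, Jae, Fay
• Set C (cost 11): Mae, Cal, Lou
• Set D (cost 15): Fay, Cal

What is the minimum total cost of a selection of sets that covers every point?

19

B, C together cover every point (B ∪ C = {Ivy, Jae, Fay, Mae, Cal, Lou}); total cost 8 + 11 = 19.
No covering selection has total cost below 19.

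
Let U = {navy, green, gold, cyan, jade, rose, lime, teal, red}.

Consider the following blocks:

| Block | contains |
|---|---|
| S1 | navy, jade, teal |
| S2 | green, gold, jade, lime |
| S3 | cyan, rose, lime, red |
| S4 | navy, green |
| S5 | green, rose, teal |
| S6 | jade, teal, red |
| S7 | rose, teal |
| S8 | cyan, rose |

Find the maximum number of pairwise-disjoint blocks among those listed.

3

S4, S6, S8 are pairwise disjoint (S4={navy,green}; S6={jade,teal,red}; S8={cyan,rose}).
Every remaining block overlaps one of these, and no 4 of the listed blocks are pairwise disjoint, so 3 is the maximum.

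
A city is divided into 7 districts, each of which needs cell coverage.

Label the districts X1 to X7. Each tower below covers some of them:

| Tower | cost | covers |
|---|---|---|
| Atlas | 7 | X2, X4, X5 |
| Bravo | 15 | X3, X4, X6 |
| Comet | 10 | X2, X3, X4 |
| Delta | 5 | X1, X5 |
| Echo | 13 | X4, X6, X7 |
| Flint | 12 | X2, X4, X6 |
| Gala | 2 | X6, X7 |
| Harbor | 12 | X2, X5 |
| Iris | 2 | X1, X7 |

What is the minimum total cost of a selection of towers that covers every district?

Comet, Delta, Gala together cover every district (Comet ∪ Delta ∪ Gala = {X1, X2, X3, X4, X5, X6, X7}); total cost 10 + 5 + 2 = 17.
The greedy pick Gala, Iris, Atlas, Comet costs 21; no covering selection beats 17.

17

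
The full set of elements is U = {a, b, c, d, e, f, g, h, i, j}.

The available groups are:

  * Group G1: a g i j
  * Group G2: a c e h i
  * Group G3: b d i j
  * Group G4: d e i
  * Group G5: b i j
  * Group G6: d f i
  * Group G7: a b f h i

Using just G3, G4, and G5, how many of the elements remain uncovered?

Union of G3, G4, G5 = {b, d, e, i, j}.
Not covered: a, c, f, g, h — 5 elements.

5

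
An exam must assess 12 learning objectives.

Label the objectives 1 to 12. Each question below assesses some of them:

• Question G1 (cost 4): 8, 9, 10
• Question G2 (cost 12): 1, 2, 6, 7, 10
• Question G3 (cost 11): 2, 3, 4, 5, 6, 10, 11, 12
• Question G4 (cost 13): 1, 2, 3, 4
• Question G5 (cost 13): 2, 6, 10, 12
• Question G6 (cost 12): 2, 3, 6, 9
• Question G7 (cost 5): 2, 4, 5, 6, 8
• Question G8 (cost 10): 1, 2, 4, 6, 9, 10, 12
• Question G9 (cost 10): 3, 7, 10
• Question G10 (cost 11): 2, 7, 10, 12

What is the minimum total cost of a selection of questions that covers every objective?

27

G1, G2, G3 together cover every objective (G1 ∪ G2 ∪ G3 = {1, 2, 3, 4, 5, 6, 7, 8, 9, 10, 11, 12}); total cost 4 + 12 + 11 = 27.
The greedy pick G7, G1, G3, G2 costs 32; no covering selection beats 27.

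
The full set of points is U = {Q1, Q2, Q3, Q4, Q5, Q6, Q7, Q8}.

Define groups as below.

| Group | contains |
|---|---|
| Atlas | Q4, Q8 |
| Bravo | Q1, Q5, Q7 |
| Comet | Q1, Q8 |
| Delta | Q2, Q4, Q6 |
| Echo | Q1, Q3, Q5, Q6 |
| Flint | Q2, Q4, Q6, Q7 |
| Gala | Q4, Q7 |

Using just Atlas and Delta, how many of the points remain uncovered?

Union of Atlas, Delta = {Q2, Q4, Q6, Q8}.
Not covered: Q1, Q3, Q5, Q7 — 4 points.

4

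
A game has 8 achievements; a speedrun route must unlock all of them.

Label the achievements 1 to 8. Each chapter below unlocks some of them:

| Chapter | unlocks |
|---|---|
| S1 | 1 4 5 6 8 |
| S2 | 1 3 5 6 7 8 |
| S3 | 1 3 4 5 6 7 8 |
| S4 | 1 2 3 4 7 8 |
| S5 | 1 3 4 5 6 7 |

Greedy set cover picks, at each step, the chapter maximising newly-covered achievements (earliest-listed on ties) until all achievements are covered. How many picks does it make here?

2

Greedy: pick S3 (covers 7 new) → pick S4 (covers 1 new). Total picks: 2.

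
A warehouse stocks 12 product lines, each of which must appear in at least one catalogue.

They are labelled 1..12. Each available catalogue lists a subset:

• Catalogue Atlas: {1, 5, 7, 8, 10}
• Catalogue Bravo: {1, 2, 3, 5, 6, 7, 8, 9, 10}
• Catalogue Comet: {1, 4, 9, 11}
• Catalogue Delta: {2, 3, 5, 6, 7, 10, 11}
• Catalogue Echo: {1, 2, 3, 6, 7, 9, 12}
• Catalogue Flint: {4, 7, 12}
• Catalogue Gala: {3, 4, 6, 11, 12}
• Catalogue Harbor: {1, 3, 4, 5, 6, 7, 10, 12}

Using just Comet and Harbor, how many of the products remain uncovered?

Union of Comet, Harbor = {1, 3, 4, 5, 6, 7, 9, 10, 11, 12}.
Not covered: 2, 8 — 2 products.

2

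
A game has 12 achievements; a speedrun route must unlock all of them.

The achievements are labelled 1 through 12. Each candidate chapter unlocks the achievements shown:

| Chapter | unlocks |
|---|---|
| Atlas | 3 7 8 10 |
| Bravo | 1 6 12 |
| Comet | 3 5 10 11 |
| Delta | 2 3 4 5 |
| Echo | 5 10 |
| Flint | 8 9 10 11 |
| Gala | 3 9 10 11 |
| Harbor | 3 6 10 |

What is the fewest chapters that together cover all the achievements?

Atlas and Bravo and Delta and Gala together: Atlas ∪ Bravo ∪ Delta ∪ Gala = {1, 2, 3, 4, 5, 6, 7, 8, 9, 10, 11, 12} — every achievement is covered.
Only Bravo contains 1, so Bravo is forced; the remaining 9 achievements need at least 3 more chapters (each remaining chapter adds at most 4) — so at least 4 chapters are needed, and 4 is optimal.

4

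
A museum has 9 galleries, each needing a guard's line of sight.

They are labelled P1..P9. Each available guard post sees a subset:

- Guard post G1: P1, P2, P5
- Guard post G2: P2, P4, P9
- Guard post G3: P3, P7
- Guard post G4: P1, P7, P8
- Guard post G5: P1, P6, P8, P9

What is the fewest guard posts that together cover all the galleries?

Take {G1, G2, G3, G5}. Their union is {P1, P2, P3, P4, P5, P6, P7, P8, P9}, which is all 9 galleries.
Only G5 contains P6, so G5 is forced; the remaining 5 galleries need at least 3 more guard posts (each remaining guard post adds at most 2) — so at least 4 guard posts are needed, and 4 is optimal.

4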